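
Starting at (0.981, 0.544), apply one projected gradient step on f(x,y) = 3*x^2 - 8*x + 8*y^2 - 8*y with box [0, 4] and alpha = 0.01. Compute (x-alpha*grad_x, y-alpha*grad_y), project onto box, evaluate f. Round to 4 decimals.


Step 1: Compute gradient at (0.981, 0.544).
grad_x = 2*3*0.981 - 8 = -2.114
grad_y = 2*8*0.544 - 8 = 0.704
Step 2: Gradient step.
x_raw = 0.981 - 0.01*-2.114 = 1.0021
y_raw = 0.544 - 0.01*0.704 = 0.537
Step 3: Project onto [0, 4].
x_proj = clip(1.0021) = 1.0021
y_proj = clip(0.537) = 0.537
Step 4: Evaluate f.
f(1.0021, 0.537) = -6.9933


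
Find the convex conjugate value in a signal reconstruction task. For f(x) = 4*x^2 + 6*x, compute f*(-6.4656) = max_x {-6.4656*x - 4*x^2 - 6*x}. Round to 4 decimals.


f*(y) = sup_x {y*x - a*x^2 - b*x} = sup_x {(y-b)*x - a*x^2}
FOC: (y - b) - 2a*x = 0 => x* = (y - b)/(2a)
x* = (-6.4656 - 6)/(2*4) = -1.5582
f*(-6.4656) = (y-b)^2/(4a) = (-6.4656 - 6)^2/(4*4)
= 155.3912/16 = 9.7119


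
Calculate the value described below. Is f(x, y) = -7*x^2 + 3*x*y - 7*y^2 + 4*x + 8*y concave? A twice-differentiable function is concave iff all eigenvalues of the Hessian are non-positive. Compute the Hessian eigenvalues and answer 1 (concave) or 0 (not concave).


The Hessian of f(x,y) = -7*x^2 + 3*x*y - 7*y^2 + 4*x + 8*y is:
H = [[-14, 3], [3, -14]]
Trace = -14 - 14 = -28
Determinant = -14*-14 - (3)^2 = 187
Discriminant = (-28)^2 - 4*187 = 36.0
Eigenvalues: lambda_1 = -17.0, lambda_2 = -11.0
The function is concave.

1


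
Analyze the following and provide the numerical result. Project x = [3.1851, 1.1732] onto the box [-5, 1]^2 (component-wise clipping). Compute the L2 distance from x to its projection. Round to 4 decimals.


Project each component onto [-5, 1].
clip(3.1851) = 1.0, clip(1.1732) = 1.0
Projection = [1.0, 1.0]
Squared diffs: [4.7747, 0.03]
Distance = sqrt(4.8047) = 2.192


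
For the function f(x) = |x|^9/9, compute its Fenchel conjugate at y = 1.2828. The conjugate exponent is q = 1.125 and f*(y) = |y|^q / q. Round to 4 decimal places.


The conjugate exponent q satisfies 1/p + 1/q = 1.
p = 9, so q = 9/(9 - 1) = 1.125
|y|^q = 1.2828^1.125 = 1.3234
f*(1.2828) = 1.3234 / 1.125 = 1.1763


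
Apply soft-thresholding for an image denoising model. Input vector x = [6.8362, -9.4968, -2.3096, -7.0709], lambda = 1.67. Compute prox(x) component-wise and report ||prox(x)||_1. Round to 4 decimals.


Soft-thresholding with lambda = 1.67:
prox(6.8362) = sign(6.8362)*max(|6.8362| - 1.67, 0) = 5.1662
prox(-9.4968) = sign(-9.4968)*max(|-9.4968| - 1.67, 0) = -7.8268
prox(-2.3096) = sign(-2.3096)*max(|-2.3096| - 1.67, 0) = -0.6396
prox(-7.0709) = sign(-7.0709)*max(|-7.0709| - 1.67, 0) = -5.4009
prox(x) = [5.1662, -7.8268, -0.6396, -5.4009]
||prox(x)||_1 = 5.1662 + 7.8268 + 0.6396 + 5.4009 = 19.0335


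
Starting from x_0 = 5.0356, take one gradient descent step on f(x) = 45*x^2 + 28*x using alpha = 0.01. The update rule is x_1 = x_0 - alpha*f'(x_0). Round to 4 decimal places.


We compute the gradient at x_0 and apply the update.
f'(x) = 90*x + 28
f'(5.0356) = 90*5.0356 + 28 = 481.204
x_1 = 5.0356 - 0.01*481.204 = 0.2236


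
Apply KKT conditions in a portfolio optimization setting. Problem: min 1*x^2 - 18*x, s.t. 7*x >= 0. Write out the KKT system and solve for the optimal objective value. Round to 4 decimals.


Step 1: Try lambda = 0 (constraint inactive).
Stationarity: 2*1*x - 18 = 0
x* = 18/(2*1) = 9.0
Check constraint: 7*9.0 = 63.0 >= 0 -- satisfied.
Step 2: Compute optimal value.
f(x*) = 1*9.0^2 - 18*9.0 = -81.0


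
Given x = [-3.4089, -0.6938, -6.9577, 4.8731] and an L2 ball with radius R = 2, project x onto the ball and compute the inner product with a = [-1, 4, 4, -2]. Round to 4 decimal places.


Step 1: Compute ||x|| (intermediates to 6 decimals).
||x|| = sqrt((-3.4089)^2 + (-0.6938)^2 + (-6.9577)^2 + 4.8731^2) = 9.179251
Step 2: Project.
Since ||x|| > R, scale = R/||x|| = 2/9.179251 = 0.217883, proj(x) = scale * x
proj(x) = [-0.742741, -0.151167, -1.515965, 1.061766]
Step 3: Dot product.
a^T * proj(x) = -1*(-0.742741) + 4*(-0.151167) + 4*(-1.515965) - 2*1.061766 = -8.0493


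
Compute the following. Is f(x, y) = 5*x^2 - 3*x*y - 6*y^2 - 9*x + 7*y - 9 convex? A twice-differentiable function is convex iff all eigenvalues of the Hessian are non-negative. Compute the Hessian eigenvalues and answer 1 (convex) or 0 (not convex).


The Hessian of f(x,y) = 5*x^2 - 3*x*y - 6*y^2 - 9*x + 7*y - 9 is:
H = [[10, -3], [-3, -12]]
Trace = 10 - 12 = -2
Determinant = 10*-12 - (-3)^2 = -129
Discriminant = (-2)^2 - 4*-129 = 520.0
Eigenvalues: lambda_1 = -12.4018, lambda_2 = 10.4018
The function is not convex.

0


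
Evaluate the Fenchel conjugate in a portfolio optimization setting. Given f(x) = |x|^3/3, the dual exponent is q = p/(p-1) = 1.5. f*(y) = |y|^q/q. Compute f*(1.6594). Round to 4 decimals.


The conjugate exponent q satisfies 1/p + 1/q = 1.
p = 3, so q = 3/(3 - 1) = 1.5
|y|^q = 1.6594^1.5 = 2.1376
f*(1.6594) = 2.1376 / 1.5 = 1.4251


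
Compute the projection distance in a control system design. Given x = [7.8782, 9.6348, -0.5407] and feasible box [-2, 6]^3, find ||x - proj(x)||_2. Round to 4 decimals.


Project each component onto [-2, 6].
clip(7.8782) = 6.0, clip(9.6348) = 6.0, clip(-0.5407) = -0.5407
Projection = [6.0, 6.0, -0.5407]
Squared diffs: [3.5276, 13.2118, 0.0]
Distance = sqrt(16.7394) = 4.0914


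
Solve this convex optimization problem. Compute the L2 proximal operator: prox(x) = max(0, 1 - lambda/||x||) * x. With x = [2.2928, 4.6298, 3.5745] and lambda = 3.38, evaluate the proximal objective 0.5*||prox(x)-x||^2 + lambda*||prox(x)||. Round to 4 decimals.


Step 1: Compute ||x||.
||x|| = 6.2824
Step 2: Compute scaling factor.
scale = max(0, 1 - 3.38/6.2824) = 0.462
Step 3: prox(x) = [1.0593, 2.1389, 1.6514]
||prox(x)|| = 2.9024
Step 4: Proximal objective.
0.5*||prox-x||^2 = 5.7122
lambda*||prox|| = 9.8101
Total = 15.5224


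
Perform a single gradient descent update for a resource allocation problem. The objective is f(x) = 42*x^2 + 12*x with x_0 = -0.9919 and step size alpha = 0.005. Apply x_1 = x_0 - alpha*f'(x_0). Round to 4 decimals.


We compute the gradient at x_0 and apply the update.
f'(x) = 84*x + 12
f'(-0.9919) = 84*-0.9919 + 12 = -71.3196
x_1 = -0.9919 - 0.005*-71.3196 = -0.6353


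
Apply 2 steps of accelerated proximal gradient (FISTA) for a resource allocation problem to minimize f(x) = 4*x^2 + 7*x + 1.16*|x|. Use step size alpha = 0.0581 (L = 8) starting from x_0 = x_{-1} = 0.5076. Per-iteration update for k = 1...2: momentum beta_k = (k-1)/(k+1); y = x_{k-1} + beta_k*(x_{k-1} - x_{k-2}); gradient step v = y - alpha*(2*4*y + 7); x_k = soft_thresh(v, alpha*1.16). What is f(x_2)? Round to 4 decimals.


FISTA on f(x) = 4*x^2 + 7*x + 1.16*|x|
L = 8, alpha = 0.0581
Iteration 1: beta = 0.0, y = 0.5076 + 0.0*(0.5076 - 0.5076) = 0.5076
  grad(y) = 11.0608, v = y - alpha*grad = -0.135
  prox(v) = soft_thresh(-0.135, 0.0674) = -0.0676
Iteration 2: beta = 0.3333, y = -0.0676 + 0.3333*(-0.0676 - 0.5076) = -0.2594
  grad(y) = 4.9249, v = y - alpha*grad = -0.5455
  prox(v) = soft_thresh(-0.5455, 0.0674) = -0.4781
f(x_2) = 4*(-0.4781)^2 + 7*(-0.4781) + 1.16*|-0.4781| = -1.8778


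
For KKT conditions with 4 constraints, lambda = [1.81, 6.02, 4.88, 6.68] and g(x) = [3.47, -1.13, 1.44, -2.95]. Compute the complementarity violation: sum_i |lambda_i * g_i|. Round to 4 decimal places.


KKT complementary slackness check:
lambda_1 * g_1 = 1.81 * 3.47 = 6.2807
lambda_2 * g_2 = 6.02 * -1.13 = -6.8026
lambda_3 * g_3 = 4.88 * 1.44 = 7.0272
lambda_4 * g_4 = 6.68 * -2.95 = -19.706
Total violation = 6.2807 + 6.8026 + 7.0272 + 19.706 = 39.8165


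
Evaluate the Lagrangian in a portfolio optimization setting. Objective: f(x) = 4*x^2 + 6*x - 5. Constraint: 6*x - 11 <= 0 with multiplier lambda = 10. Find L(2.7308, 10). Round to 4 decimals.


Step 1: Evaluate f(x).
f(2.7308) = 4*2.7308^2 + 6*2.7308 - 5 = 41.2139
Step 2: Evaluate g(x).
g(2.7308) = 6*2.7308 - 11 = 5.3848
Step 3: Compute Lagrangian.
L = 41.2139 + 10*5.3848 = 95.0619


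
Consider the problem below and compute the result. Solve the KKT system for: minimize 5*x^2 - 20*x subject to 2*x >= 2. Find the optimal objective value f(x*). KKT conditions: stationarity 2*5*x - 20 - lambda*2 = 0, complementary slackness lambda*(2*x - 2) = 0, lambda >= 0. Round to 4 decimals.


Step 1: Try lambda = 0 (constraint inactive).
Stationarity: 2*5*x - 20 = 0
x* = 20/(2*5) = 2.0
Check constraint: 2*2.0 = 4.0 >= 2 -- satisfied.
Step 2: Compute optimal value.
f(x*) = 5*2.0^2 - 20*2.0 = -20.0


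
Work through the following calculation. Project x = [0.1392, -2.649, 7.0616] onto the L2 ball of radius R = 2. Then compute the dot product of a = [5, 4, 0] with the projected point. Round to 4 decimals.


Step 1: Compute ||x|| (intermediates to 6 decimals).
||x|| = sqrt(0.1392^2 + (-2.649)^2 + 7.0616^2) = 7.543393
Step 2: Project.
Since ||x|| > R, scale = R/||x|| = 2/7.543393 = 0.265133, proj(x) = scale * x
proj(x) = [0.036907, -0.702337, 1.872263]
Step 3: Dot product.
a^T * proj(x) = 5*0.036907 + 4*(-0.702337) + 0*1.872263 = -2.6248


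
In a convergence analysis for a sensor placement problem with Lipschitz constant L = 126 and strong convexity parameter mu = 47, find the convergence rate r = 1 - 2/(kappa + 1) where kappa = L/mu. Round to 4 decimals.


Step 1: Compute the condition number.
kappa = L/mu = 126/47 = 2.6809
Step 2: Compute the convergence rate.
r = 1 - 2/(kappa + 1) = 1 - 2*mu/(L + mu) = (L - mu)/(L + mu) = 79/173 = 0.4566


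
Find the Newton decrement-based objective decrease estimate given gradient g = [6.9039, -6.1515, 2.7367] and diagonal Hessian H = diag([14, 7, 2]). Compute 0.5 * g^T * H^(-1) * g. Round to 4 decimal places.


Step 1: H is diagonal, so H^(-1) * g = [0.4931, -0.8788, 1.3684].
Step 2: g^T H^(-1) g = sum_i g_i^2 / H_ii
  = (6.9039)^2/14 + (-6.1515)^2/7 + (2.7367)^2/2
  = 3.4046 + 5.4059 + 3.7448 = 12.5552
Step 3: Objective decrease = 0.5 * g^T H^(-1) g = 6.2776


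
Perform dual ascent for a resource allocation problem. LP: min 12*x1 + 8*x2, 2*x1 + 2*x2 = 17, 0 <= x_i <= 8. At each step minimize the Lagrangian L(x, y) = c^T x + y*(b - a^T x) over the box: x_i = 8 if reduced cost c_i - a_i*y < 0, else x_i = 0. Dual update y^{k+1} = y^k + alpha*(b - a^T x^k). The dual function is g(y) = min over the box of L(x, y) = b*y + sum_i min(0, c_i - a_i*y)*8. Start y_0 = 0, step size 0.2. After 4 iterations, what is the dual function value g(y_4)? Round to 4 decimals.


Dual ascent for LP: min 12*x1 + 8*x2, 2*x1 + 2*x2 = 17, 0 <= x_i <= 8
Step 1: y^k = 0.0, reduced costs: (12.0, 8.0)
  x^k = (0.0, 0.0), subgradient = b - a^T x = 17.0
  y^{k+1} = 0.0 + 0.2*17.0 = 3.4
Step 2: y^k = 3.4, reduced costs: (5.2, 1.2)
  x^k = (0.0, 0.0), subgradient = b - a^T x = 17.0
  y^{k+1} = 3.4 + 0.2*17.0 = 6.8
Step 3: y^k = 6.8, reduced costs: (-1.6, -5.6)
  x^k = (8.0, 8.0), subgradient = b - a^T x = -15.0
  y^{k+1} = 6.8 + 0.2*-15.0 = 3.8
Step 4: y^k = 3.8, reduced costs: (4.4, 0.4)
  x^k = (0.0, 0.0), subgradient = b - a^T x = 17.0
  y^{k+1} = 3.8 + 0.2*17.0 = 7.2
Dual objective at y_4 = 7.2: reduced costs (-2.4, -6.4), box minimizer x = (8.0, 8.0)
g(y_4) = b*y + (c1 - a1*y)*x1 + (c2 - a2*y)*x2 = 17*7.2 + (-2.4)*8.0 + (-6.4)*8.0 = 122.4 - 19.2 - 51.2 = 52.0


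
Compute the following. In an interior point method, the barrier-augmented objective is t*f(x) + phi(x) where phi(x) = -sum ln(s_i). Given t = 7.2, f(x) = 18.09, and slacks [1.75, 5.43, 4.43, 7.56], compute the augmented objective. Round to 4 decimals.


Step 1: Compute log-barrier.
ln values: [0.5596, 1.6919, 1.4884, 2.0229]
phi = -(0.5596 + 1.6919 + 1.4884 + 2.0229) = -5.7628
Step 2: Compute augmented objective.
t*f(x) = 7.2*18.09 = 130.248
Total = 130.248 - 5.7628 = 124.4852


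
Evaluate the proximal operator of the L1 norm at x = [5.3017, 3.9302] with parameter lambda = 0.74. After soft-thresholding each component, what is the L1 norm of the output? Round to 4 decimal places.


Soft-thresholding with lambda = 0.74:
prox(5.3017) = sign(5.3017)*max(|5.3017| - 0.74, 0) = 4.5617
prox(3.9302) = sign(3.9302)*max(|3.9302| - 0.74, 0) = 3.1902
prox(x) = [4.5617, 3.1902]
||prox(x)||_1 = 4.5617 + 3.1902 = 7.7519


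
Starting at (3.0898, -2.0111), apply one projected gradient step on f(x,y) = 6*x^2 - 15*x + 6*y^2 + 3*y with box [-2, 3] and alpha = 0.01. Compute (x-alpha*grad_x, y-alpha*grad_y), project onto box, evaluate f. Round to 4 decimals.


Step 1: Compute gradient at (3.0898, -2.0111).
grad_x = 2*6*3.0898 - 15 = 22.0776
grad_y = 2*6*-2.0111 + 3 = -21.1332
Step 2: Gradient step.
x_raw = 3.0898 - 0.01*22.0776 = 2.869
y_raw = -2.0111 - 0.01*-21.1332 = -1.7998
Step 3: Project onto [-2, 3].
x_proj = clip(2.869) = 2.869
y_proj = clip(-1.7998) = -1.7998
Step 4: Evaluate f.
f(2.869, -1.7998) = 20.3881


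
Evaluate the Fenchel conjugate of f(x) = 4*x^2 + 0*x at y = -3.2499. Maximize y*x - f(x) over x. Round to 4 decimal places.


f*(y) = sup_x {y*x - a*x^2 - b*x} = sup_x {(y-b)*x - a*x^2}
FOC: (y - b) - 2a*x = 0 => x* = (y - b)/(2a)
x* = (-3.2499 - 0)/(2*4) = -0.4062
f*(-3.2499) = (y-b)^2/(4a) = (-3.2499 - 0)^2/(4*4)
= 10.5619/16 = 0.6601


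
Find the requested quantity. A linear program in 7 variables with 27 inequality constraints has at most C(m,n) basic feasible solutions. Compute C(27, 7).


Each vertex corresponds to some choice of n active constraints out of m, so the number of vertices is at most C(m, n) = m! / (n!(m-n)!).
m = 27, n = 7
Numerator: 27 * 26 * 25 * 24 * 23 * 22 * 21
Denominator: 7! = 5040
C(27, 7) = 888030


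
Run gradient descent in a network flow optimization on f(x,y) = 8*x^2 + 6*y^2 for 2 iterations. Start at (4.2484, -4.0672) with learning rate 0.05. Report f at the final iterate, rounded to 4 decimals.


Gradient descent on f(x,y) = 8*x^2 + 6*y^2.
Starting point: (4.2484, -4.0672), alpha = 0.05
Step 1: grad_x = 2*8*4.2484 = 67.9744, grad_y = 2*6*-4.0672 = -48.8064
  x_1 = 4.2484 - 0.05*67.9744 = 0.8497
  y_1 = -4.0672 - 0.05*-48.8064 = -1.6269
Step 2: grad_x = 2*8*0.8497 = 13.5949, grad_y = 2*6*-1.6269 = -19.5226
  x_2 = 0.8497 - 0.05*13.5949 = 0.1699
  y_2 = -1.6269 - 0.05*-19.5226 = -0.6508
f(0.1699, -0.6508) = 8*0.1699^2 + 6*(-0.6508)^2 = 2.7719


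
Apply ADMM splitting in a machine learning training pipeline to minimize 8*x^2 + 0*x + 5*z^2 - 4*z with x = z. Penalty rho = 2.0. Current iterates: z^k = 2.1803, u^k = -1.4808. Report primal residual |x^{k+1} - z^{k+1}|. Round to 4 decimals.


ADMM iteration with rho = 2.0, z^k = 2.1803, u^k = -1.4808
Step 1: x-update.
Minimize 8*x^2 + 0*x + (2.0/2)*(x - 2.1803 - 1.4808)^2
FOC: (2*8 + 2.0)*x = 0 + 2.0*(2.1803 + 1.4808)
x^{k+1} = 0.4068
Step 2: z-update.
Minimize 5*z^2 - 4*z + (2.0/2)*(0.4068 - z - 1.4808)^2
FOC: (2*5 + 2.0)*z = 4 + 2.0*(0.4068 - 1.4808)
z^{k+1} = 0.1543
Step 3: u-update.
u^{k+1} = -1.4808 + 0.4068 - 0.1543 = -1.2283
Step 4: Primal residual = |0.4068 - 0.1543| = 0.2525


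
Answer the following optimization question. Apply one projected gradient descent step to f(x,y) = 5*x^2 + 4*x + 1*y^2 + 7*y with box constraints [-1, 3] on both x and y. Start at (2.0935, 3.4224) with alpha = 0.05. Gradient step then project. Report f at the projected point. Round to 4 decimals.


Step 1: Compute gradient at (2.0935, 3.4224).
grad_x = 2*5*2.0935 + 4 = 24.935
grad_y = 2*1*3.4224 + 7 = 13.8448
Step 2: Gradient step.
x_raw = 2.0935 - 0.05*24.935 = 0.8468
y_raw = 3.4224 - 0.05*13.8448 = 2.7302
Step 3: Project onto [-1, 3].
x_proj = clip(0.8468) = 0.8468
y_proj = clip(2.7302) = 2.7302
Step 4: Evaluate f.
f(0.8468, 2.7302) = 33.5368


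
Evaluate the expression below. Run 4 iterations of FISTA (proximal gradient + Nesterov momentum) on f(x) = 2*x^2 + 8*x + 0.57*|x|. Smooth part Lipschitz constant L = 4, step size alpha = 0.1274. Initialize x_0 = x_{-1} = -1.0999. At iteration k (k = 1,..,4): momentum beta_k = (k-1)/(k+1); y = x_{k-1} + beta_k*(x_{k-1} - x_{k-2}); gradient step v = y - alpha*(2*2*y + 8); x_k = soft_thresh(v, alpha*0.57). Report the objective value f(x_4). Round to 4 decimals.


FISTA on f(x) = 2*x^2 + 8*x + 0.57*|x|
L = 4, alpha = 0.1274
Iteration 1: beta = 0.0, y = -1.0999 + 0.0*(-1.0999 + 1.0999) = -1.0999
  grad(y) = 3.6004, v = y - alpha*grad = -1.5586
  prox(v) = soft_thresh(-1.5586, 0.0726) = -1.486
Iteration 2: beta = 0.3333, y = -1.486 + 0.3333*(-1.486 + 1.0999) = -1.6147
  grad(y) = 1.5413, v = y - alpha*grad = -1.811
  prox(v) = soft_thresh(-1.811, 0.0726) = -1.7384
Iteration 3: beta = 0.5, y = -1.7384 + 0.5*(-1.7384 + 1.486) = -1.8646
  grad(y) = 0.5415, v = y - alpha*grad = -1.9336
  prox(v) = soft_thresh(-1.9336, 0.0726) = -1.861
Iteration 4: beta = 0.6, y = -1.861 + 0.6*(-1.861 + 1.7384) = -1.9345
  grad(y) = 0.2618, v = y - alpha*grad = -1.9679
  prox(v) = soft_thresh(-1.9679, 0.0726) = -1.8953
f(x_4) = 2*(-1.8953)^2 + 8*(-1.8953) + 0.57*|-1.8953| = -6.8978


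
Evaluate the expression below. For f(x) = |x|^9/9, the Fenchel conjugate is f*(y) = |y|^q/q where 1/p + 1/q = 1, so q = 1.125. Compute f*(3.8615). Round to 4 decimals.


The conjugate exponent q satisfies 1/p + 1/q = 1.
p = 9, so q = 9/(9 - 1) = 1.125
|y|^q = 3.8615^1.125 = 4.5719
f*(3.8615) = 4.5719 / 1.125 = 4.0639


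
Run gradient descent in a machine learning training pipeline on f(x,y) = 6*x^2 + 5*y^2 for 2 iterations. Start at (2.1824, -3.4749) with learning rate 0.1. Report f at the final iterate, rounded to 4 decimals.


Gradient descent on f(x,y) = 6*x^2 + 5*y^2.
Starting point: (2.1824, -3.4749), alpha = 0.1
Step 1: grad_x = 2*6*2.1824 = 26.1888, grad_y = 2*5*-3.4749 = -34.749
  x_1 = 2.1824 - 0.1*26.1888 = -0.4365
  y_1 = -3.4749 - 0.1*-34.749 = 0.0
Step 2: grad_x = 2*6*-0.4365 = -5.2378, grad_y = 2*5*0.0 = 0.0
  x_2 = -0.4365 - 0.1*-5.2378 = 0.0873
  y_2 = 0.0 - 0.1*0.0 = 0.0
f(0.0873, 0.0) = 6*0.0873^2 + 5*0.0^2 = 0.0457


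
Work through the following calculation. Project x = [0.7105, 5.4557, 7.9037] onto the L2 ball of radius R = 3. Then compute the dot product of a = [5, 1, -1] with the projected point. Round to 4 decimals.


Step 1: Compute ||x|| (intermediates to 6 decimals).
||x|| = sqrt(0.7105^2 + 5.4557^2 + 7.9037^2) = 9.630054
Step 2: Project.
Since ||x|| > R, scale = R/||x|| = 3/9.630054 = 0.311525, proj(x) = scale * x
proj(x) = [0.221339, 1.699587, 2.4622]
Step 3: Dot product.
a^T * proj(x) = 5*0.221339 + 1*1.699587 - 1*2.4622 = 0.3441


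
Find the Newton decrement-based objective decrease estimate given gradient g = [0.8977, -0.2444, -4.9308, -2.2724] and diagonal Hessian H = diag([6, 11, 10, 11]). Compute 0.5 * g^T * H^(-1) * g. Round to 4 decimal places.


Step 1: H is diagonal, so H^(-1) * g = [0.1496, -0.0222, -0.4931, -0.2066].
Step 2: g^T H^(-1) g = sum_i g_i^2 / H_ii
  = (0.8977)^2/6 + (-0.2444)^2/11 + (-4.9308)^2/10 + (-2.2724)^2/11
  = 0.1343 + 0.0054 + 2.4313 + 0.4694 = 3.0405
Step 3: Objective decrease = 0.5 * g^T H^(-1) g = 1.5202


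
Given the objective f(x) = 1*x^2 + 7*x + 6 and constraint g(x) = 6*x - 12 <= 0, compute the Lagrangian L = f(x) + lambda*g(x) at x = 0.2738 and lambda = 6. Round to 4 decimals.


Step 1: Evaluate f(x).
f(0.2738) = 1*0.2738^2 + 7*0.2738 + 6 = 7.9916
Step 2: Evaluate g(x).
g(0.2738) = 6*0.2738 - 12 = -10.3572
Step 3: Compute Lagrangian.
L = 7.9916 + 6*-10.3572 = -54.1516


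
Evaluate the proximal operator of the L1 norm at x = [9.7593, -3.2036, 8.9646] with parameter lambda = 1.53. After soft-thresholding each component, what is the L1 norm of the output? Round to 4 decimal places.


Soft-thresholding with lambda = 1.53:
prox(9.7593) = sign(9.7593)*max(|9.7593| - 1.53, 0) = 8.2293
prox(-3.2036) = sign(-3.2036)*max(|-3.2036| - 1.53, 0) = -1.6736
prox(8.9646) = sign(8.9646)*max(|8.9646| - 1.53, 0) = 7.4346
prox(x) = [8.2293, -1.6736, 7.4346]
||prox(x)||_1 = 8.2293 + 1.6736 + 7.4346 = 17.3375


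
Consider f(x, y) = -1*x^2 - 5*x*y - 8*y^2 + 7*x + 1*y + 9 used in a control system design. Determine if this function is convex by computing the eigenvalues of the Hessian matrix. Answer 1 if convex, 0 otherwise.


The Hessian of f(x,y) = -1*x^2 - 5*x*y - 8*y^2 + 7*x + 1*y + 9 is:
H = [[-2, -5], [-5, -16]]
Trace = -2 - 16 = -18
Determinant = -2*-16 - (-5)^2 = 7
Discriminant = (-18)^2 - 4*7 = 296.0
Eigenvalues: lambda_1 = -17.6023, lambda_2 = -0.3977
The function is not convex.

0


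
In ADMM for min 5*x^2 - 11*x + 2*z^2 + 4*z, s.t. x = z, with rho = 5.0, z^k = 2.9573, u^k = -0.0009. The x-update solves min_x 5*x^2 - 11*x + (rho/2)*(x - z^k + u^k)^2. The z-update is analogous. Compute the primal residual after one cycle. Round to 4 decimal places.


ADMM iteration with rho = 5.0, z^k = 2.9573, u^k = -0.0009
Step 1: x-update.
Minimize 5*x^2 - 11*x + (5.0/2)*(x - 2.9573 - 0.0009)^2
FOC: (2*5 + 5.0)*x = 11 + 5.0*(2.9573 + 0.0009)
x^{k+1} = 1.7194
Step 2: z-update.
Minimize 2*z^2 + 4*z + (5.0/2)*(1.7194 - z - 0.0009)^2
FOC: (2*2 + 5.0)*z = -4 + 5.0*(1.7194 - 0.0009)
z^{k+1} = 0.5103
Step 3: u-update.
u^{k+1} = -0.0009 + 1.7194 - 0.5103 = 1.2082
Step 4: Primal residual = |1.7194 - 0.5103| = 1.2091


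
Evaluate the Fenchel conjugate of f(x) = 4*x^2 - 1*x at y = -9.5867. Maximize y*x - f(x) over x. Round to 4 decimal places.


f*(y) = sup_x {y*x - a*x^2 - b*x} = sup_x {(y-b)*x - a*x^2}
FOC: (y - b) - 2a*x = 0 => x* = (y - b)/(2a)
x* = (-9.5867 + 1)/(2*4) = -1.0733
f*(-9.5867) = (y-b)^2/(4a) = (-9.5867 + 1)^2/(4*4)
= 73.7314/16 = 4.6082


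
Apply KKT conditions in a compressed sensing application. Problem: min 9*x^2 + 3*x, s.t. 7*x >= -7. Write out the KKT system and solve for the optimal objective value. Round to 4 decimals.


Step 1: Try lambda = 0 (constraint inactive).
Stationarity: 2*9*x + 3 = 0
x* = -3/(2*9) = -1/6 = -0.1667 (rounded; the exact value -1/6 is used below)
Check constraint: 7*-0.1667 = -1.1669 >= -7 -- satisfied.
Step 2: Compute optimal value.
f(x*) = 9*(-1/6)^2 + 3*(-1/6) = -0.25


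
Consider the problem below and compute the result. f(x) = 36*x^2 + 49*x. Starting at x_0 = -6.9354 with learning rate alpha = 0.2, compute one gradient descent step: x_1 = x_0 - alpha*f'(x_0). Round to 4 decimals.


We compute the gradient at x_0 and apply the update.
f'(x) = 72*x + 49
f'(-6.9354) = 72*-6.9354 + 49 = -450.3488
x_1 = -6.9354 - 0.2*-450.3488 = 83.1344


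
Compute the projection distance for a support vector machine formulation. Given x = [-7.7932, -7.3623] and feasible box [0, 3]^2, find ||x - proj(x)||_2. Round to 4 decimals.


Project each component onto [0, 3].
clip(-7.7932) = 0.0, clip(-7.3623) = 0.0
Projection = [0.0, 0.0]
Squared diffs: [60.734, 54.2035]
Distance = sqrt(114.9375) = 10.7209


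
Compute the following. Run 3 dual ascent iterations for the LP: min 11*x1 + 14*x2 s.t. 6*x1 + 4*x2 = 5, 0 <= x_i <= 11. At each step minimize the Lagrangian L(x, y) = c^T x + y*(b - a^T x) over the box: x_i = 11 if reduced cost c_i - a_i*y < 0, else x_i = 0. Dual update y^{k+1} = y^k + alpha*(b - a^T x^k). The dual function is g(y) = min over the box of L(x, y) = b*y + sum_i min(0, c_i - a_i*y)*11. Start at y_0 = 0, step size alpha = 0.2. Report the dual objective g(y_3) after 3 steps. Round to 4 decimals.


Dual ascent for LP: min 11*x1 + 14*x2, 6*x1 + 4*x2 = 5, 0 <= x_i <= 11
Step 1: y^k = 0.0, reduced costs: (11.0, 14.0)
  x^k = (0.0, 0.0), subgradient = b - a^T x = 5.0
  y^{k+1} = 0.0 + 0.2*5.0 = 1.0
Step 2: y^k = 1.0, reduced costs: (5.0, 10.0)
  x^k = (0.0, 0.0), subgradient = b - a^T x = 5.0
  y^{k+1} = 1.0 + 0.2*5.0 = 2.0
Step 3: y^k = 2.0, reduced costs: (-1.0, 6.0)
  x^k = (11.0, 0.0), subgradient = b - a^T x = -61.0
  y^{k+1} = 2.0 + 0.2*-61.0 = -10.2
Dual objective at y_3 = -10.2: reduced costs (72.2, 54.8), box minimizer x = (0.0, 0.0)
g(y_3) = b*y + (c1 - a1*y)*x1 + (c2 - a2*y)*x2 = 5*(-10.2) + 72.2*0.0 + 54.8*0.0 = -51.0 + 0.0 + 0.0 = -51.0


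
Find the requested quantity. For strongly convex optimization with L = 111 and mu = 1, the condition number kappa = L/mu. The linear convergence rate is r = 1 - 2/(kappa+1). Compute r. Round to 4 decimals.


Step 1: Compute the condition number.
kappa = L/mu = 111/1 = 111.0
Step 2: Compute the convergence rate.
r = 1 - 2/(kappa + 1) = 1 - 2*mu/(L + mu) = (L - mu)/(L + mu) = 110/112 = 0.9821


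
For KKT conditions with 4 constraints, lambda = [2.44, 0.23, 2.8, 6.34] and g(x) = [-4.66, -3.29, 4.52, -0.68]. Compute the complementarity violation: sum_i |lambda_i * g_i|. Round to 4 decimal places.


KKT complementary slackness check:
lambda_1 * g_1 = 2.44 * -4.66 = -11.3704
lambda_2 * g_2 = 0.23 * -3.29 = -0.7567
lambda_3 * g_3 = 2.8 * 4.52 = 12.656
lambda_4 * g_4 = 6.34 * -0.68 = -4.3112
Total violation = 11.3704 + 0.7567 + 12.656 + 4.3112 = 29.0943


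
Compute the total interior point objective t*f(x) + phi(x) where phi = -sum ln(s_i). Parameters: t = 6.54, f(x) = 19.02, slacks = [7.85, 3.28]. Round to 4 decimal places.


Step 1: Compute log-barrier.
ln values: [2.0605, 1.1878]
phi = -(2.0605 + 1.1878) = -3.2484
Step 2: Compute augmented objective.
t*f(x) = 6.54*19.02 = 124.3908
Total = 124.3908 - 3.2484 = 121.1424


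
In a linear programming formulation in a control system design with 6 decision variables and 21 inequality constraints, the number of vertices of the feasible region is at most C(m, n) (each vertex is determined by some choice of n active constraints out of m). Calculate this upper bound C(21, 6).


Each vertex corresponds to some choice of n active constraints out of m, so the number of vertices is at most C(m, n) = m! / (n!(m-n)!).
m = 21, n = 6
Numerator: 21 * 20 * 19 * 18 * 17 * 16
Denominator: 6! = 720
C(21, 6) = 54264


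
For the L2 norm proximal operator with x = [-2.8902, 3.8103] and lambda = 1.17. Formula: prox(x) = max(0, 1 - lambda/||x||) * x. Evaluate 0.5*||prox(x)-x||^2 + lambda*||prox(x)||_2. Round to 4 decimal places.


Step 1: Compute ||x||.
||x|| = 4.7824
Step 2: Compute scaling factor.
scale = max(0, 1 - 1.17/4.7824) = 0.7554
Step 3: prox(x) = [-2.1831, 2.8781]
||prox(x)|| = 3.6124
Step 4: Proximal objective.
0.5*||prox-x||^2 = 0.6845
lambda*||prox|| = 4.2265
Total = 4.911


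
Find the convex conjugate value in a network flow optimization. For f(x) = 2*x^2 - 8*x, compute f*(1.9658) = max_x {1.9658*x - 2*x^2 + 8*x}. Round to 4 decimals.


f*(y) = sup_x {y*x - a*x^2 - b*x} = sup_x {(y-b)*x - a*x^2}
FOC: (y - b) - 2a*x = 0 => x* = (y - b)/(2a)
x* = (1.9658 + 8)/(2*2) = 2.4915
f*(1.9658) = (y-b)^2/(4a) = (1.9658 + 8)^2/(4*2)
= 99.3172/8 = 12.4146


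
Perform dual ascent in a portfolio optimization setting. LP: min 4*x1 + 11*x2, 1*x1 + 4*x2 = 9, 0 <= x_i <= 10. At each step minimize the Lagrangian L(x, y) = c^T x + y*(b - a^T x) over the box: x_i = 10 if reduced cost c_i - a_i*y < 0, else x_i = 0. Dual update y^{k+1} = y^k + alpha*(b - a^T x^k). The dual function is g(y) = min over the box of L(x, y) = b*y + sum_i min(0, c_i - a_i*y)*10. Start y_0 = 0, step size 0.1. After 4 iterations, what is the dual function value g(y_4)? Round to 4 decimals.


Dual ascent for LP: min 4*x1 + 11*x2, 1*x1 + 4*x2 = 9, 0 <= x_i <= 10
Step 1: y^k = 0.0, reduced costs: (4.0, 11.0)
  x^k = (0.0, 0.0), subgradient = b - a^T x = 9.0
  y^{k+1} = 0.0 + 0.1*9.0 = 0.9
Step 2: y^k = 0.9, reduced costs: (3.1, 7.4)
  x^k = (0.0, 0.0), subgradient = b - a^T x = 9.0
  y^{k+1} = 0.9 + 0.1*9.0 = 1.8
Step 3: y^k = 1.8, reduced costs: (2.2, 3.8)
  x^k = (0.0, 0.0), subgradient = b - a^T x = 9.0
  y^{k+1} = 1.8 + 0.1*9.0 = 2.7
Step 4: y^k = 2.7, reduced costs: (1.3, 0.2)
  x^k = (0.0, 0.0), subgradient = b - a^T x = 9.0
  y^{k+1} = 2.7 + 0.1*9.0 = 3.6
Dual objective at y_4 = 3.6: reduced costs (0.4, -3.4), box minimizer x = (0.0, 10.0)
g(y_4) = b*y + (c1 - a1*y)*x1 + (c2 - a2*y)*x2 = 9*3.6 + 0.4*0.0 + (-3.4)*10.0 = 32.4 + 0.0 - 34.0 = -1.6


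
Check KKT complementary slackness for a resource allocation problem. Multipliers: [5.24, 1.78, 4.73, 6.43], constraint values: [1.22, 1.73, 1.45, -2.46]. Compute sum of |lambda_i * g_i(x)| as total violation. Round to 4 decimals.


KKT complementary slackness check:
lambda_1 * g_1 = 5.24 * 1.22 = 6.3928
lambda_2 * g_2 = 1.78 * 1.73 = 3.0794
lambda_3 * g_3 = 4.73 * 1.45 = 6.8585
lambda_4 * g_4 = 6.43 * -2.46 = -15.8178
Total violation = 6.3928 + 3.0794 + 6.8585 + 15.8178 = 32.1485


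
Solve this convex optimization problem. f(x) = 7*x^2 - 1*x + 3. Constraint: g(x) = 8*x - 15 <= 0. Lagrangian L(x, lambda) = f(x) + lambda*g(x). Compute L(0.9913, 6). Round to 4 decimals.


Step 1: Evaluate f(x).
f(0.9913) = 7*0.9913^2 - 1*0.9913 + 3 = 8.8874
Step 2: Evaluate g(x).
g(0.9913) = 8*0.9913 - 15 = -7.0696
Step 3: Compute Lagrangian.
L = 8.8874 + 6*-7.0696 = -33.5302


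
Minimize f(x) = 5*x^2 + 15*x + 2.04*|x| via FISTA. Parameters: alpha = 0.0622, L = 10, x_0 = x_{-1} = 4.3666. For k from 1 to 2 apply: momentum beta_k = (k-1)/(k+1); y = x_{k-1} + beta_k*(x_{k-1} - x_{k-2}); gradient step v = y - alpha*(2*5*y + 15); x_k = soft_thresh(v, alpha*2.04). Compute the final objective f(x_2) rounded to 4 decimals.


FISTA on f(x) = 5*x^2 + 15*x + 2.04*|x|
L = 10, alpha = 0.0622
Iteration 1: beta = 0.0, y = 4.3666 + 0.0*(4.3666 - 4.3666) = 4.3666
  grad(y) = 58.666, v = y - alpha*grad = 0.7176
  prox(v) = soft_thresh(0.7176, 0.1269) = 0.5907
Iteration 2: beta = 0.3333, y = 0.5907 + 0.3333*(0.5907 - 4.3666) = -0.668
  grad(y) = 8.3205, v = y - alpha*grad = -1.1855
  prox(v) = soft_thresh(-1.1855, 0.1269) = -1.0586
f(x_2) = 5*(-1.0586)^2 + 15*(-1.0586) + 2.04*|-1.0586| = -8.1163


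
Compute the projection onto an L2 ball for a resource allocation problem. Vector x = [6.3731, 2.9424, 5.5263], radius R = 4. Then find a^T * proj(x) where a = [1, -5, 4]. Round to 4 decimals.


Step 1: Compute ||x|| (intermediates to 6 decimals).
||x|| = sqrt(6.3731^2 + 2.9424^2 + 5.5263^2) = 8.933874
Step 2: Project.
Since ||x|| > R, scale = R/||x|| = 4/8.933874 = 0.447734, proj(x) = scale * x
proj(x) = [2.853454, 1.317413, 2.474312]
Step 3: Dot product.
a^T * proj(x) = 1*2.853454 - 5*1.317413 + 4*2.474312 = 6.1636


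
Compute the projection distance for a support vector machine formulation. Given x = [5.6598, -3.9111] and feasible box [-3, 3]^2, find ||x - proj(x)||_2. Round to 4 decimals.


Project each component onto [-3, 3].
clip(5.6598) = 3.0, clip(-3.9111) = -3.0
Projection = [3.0, -3.0]
Squared diffs: [7.0745, 0.8301]
Distance = sqrt(7.9046) = 2.8115


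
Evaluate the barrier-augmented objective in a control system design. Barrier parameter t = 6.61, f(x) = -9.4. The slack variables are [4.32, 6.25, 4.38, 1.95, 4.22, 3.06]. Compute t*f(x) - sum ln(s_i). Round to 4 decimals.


Step 1: Compute log-barrier.
ln values: [1.4633, 1.8326, 1.477, 0.6678, 1.4398, 1.1184]
phi = -(1.4633 + 1.8326 + 1.477 + 0.6678 + 1.4398 + 1.1184) = -7.999
Step 2: Compute augmented objective.
t*f(x) = 6.61*-9.4 = -62.134
Total = -62.134 - 7.999 = -70.133


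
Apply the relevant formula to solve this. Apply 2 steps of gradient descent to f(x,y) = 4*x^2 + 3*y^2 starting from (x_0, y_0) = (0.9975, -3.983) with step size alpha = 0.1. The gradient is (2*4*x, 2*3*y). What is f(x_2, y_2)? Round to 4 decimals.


Gradient descent on f(x,y) = 4*x^2 + 3*y^2.
Starting point: (0.9975, -3.983), alpha = 0.1
Step 1: grad_x = 2*4*0.9975 = 7.98, grad_y = 2*3*-3.983 = -23.898
  x_1 = 0.9975 - 0.1*7.98 = 0.1995
  y_1 = -3.983 - 0.1*-23.898 = -1.5932
Step 2: grad_x = 2*4*0.1995 = 1.596, grad_y = 2*3*-1.5932 = -9.5592
  x_2 = 0.1995 - 0.1*1.596 = 0.0399
  y_2 = -1.5932 - 0.1*-9.5592 = -0.6373
f(0.0399, -0.6373) = 4*0.0399^2 + 3*(-0.6373)^2 = 1.2247


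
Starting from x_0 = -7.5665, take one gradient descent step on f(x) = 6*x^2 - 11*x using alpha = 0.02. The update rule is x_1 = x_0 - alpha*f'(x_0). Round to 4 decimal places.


We compute the gradient at x_0 and apply the update.
f'(x) = 12*x - 11
f'(-7.5665) = 12*-7.5665 - 11 = -101.798
x_1 = -7.5665 - 0.02*-101.798 = -5.5305


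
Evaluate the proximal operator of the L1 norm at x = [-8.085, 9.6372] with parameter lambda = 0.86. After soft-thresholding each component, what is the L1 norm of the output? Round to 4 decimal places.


Soft-thresholding with lambda = 0.86:
prox(-8.085) = sign(-8.085)*max(|-8.085| - 0.86, 0) = -7.225
prox(9.6372) = sign(9.6372)*max(|9.6372| - 0.86, 0) = 8.7772
prox(x) = [-7.225, 8.7772]
||prox(x)||_1 = 7.225 + 8.7772 = 16.0022


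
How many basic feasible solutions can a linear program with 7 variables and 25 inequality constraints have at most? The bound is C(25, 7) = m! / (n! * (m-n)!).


Each vertex corresponds to some choice of n active constraints out of m, so the number of vertices is at most C(m, n) = m! / (n!(m-n)!).
m = 25, n = 7
Numerator: 25 * 24 * 23 * 22 * 21 * 20 * 19
Denominator: 7! = 5040
C(25, 7) = 480700


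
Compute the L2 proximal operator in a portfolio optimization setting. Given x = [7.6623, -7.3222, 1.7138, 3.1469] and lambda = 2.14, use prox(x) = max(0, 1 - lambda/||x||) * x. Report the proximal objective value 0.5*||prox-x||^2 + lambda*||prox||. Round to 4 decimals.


Step 1: Compute ||x||.
||x|| = 11.1877
Step 2: Compute scaling factor.
scale = max(0, 1 - 2.14/11.1877) = 0.8087
Step 3: prox(x) = [6.1966, -5.9216, 1.386, 2.545]
||prox(x)|| = 9.0477
Step 4: Proximal objective.
0.5*||prox-x||^2 = 2.2898
lambda*||prox|| = 19.3621
Total = 21.652


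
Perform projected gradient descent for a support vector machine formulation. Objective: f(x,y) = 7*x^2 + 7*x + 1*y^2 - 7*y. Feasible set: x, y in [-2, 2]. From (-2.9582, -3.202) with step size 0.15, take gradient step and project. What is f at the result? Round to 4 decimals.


Step 1: Compute gradient at (-2.9582, -3.202).
grad_x = 2*7*-2.9582 + 7 = -34.4148
grad_y = 2*1*-3.202 - 7 = -13.404
Step 2: Gradient step.
x_raw = -2.9582 - 0.15*-34.4148 = 2.204
y_raw = -3.202 - 0.15*-13.404 = -1.1914
Step 3: Project onto [-2, 2].
x_proj = clip(2.204) = 2.0
y_proj = clip(-1.1914) = -1.1914
Step 4: Evaluate f.
f(2.0, -1.1914) = 51.7592


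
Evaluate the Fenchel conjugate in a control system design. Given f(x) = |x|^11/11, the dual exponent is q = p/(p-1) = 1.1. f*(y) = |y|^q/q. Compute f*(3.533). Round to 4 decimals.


The conjugate exponent q satisfies 1/p + 1/q = 1.
p = 11, so q = 11/(11 - 1) = 1.1
|y|^q = 3.533^1.1 = 4.0083
f*(3.533) = 4.0083 / 1.1 = 3.6439


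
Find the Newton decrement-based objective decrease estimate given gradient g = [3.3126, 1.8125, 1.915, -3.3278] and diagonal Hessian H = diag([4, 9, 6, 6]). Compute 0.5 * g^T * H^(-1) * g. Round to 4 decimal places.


Step 1: H is diagonal, so H^(-1) * g = [0.8282, 0.2014, 0.3192, -0.5546].
Step 2: g^T H^(-1) g = sum_i g_i^2 / H_ii
  = (3.3126)^2/4 + (1.8125)^2/9 + (1.915)^2/6 + (-3.3278)^2/6
  = 2.7433 + 0.365 + 0.6112 + 1.8457 = 5.5653
Step 3: Objective decrease = 0.5 * g^T H^(-1) g = 2.7826


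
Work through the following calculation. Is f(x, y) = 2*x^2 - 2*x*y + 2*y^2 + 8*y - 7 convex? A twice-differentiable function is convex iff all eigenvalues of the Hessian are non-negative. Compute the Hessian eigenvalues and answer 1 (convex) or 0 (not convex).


The Hessian of f(x,y) = 2*x^2 - 2*x*y + 2*y^2 + 8*y - 7 is:
H = [[4, -2], [-2, 4]]
Trace = 4 + 4 = 8
Determinant = 4*4 - (-2)^2 = 12
Discriminant = (8)^2 - 4*12 = 16.0
Eigenvalues: lambda_1 = 2.0, lambda_2 = 6.0
The function is convex.

1


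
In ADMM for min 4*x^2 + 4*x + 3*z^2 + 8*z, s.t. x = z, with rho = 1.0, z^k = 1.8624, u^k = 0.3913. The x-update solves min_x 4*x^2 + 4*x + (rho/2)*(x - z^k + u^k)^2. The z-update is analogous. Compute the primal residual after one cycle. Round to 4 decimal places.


ADMM iteration with rho = 1.0, z^k = 1.8624, u^k = 0.3913
Step 1: x-update.
Minimize 4*x^2 + 4*x + (1.0/2)*(x - 1.8624 + 0.3913)^2
FOC: (2*4 + 1.0)*x = -4 + 1.0*(1.8624 - 0.3913)
x^{k+1} = -0.281
Step 2: z-update.
Minimize 3*z^2 + 8*z + (1.0/2)*(-0.281 - z + 0.3913)^2
FOC: (2*3 + 1.0)*z = -8 + 1.0*(-0.281 + 0.3913)
z^{k+1} = -1.1271
Step 3: u-update.
u^{k+1} = 0.3913 - 0.281 + 1.1271 = 1.2374
Step 4: Primal residual = |-0.281 + 1.1271| = 0.8461


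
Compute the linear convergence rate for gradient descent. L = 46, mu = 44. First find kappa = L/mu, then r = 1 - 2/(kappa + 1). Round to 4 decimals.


Step 1: Compute the condition number.
kappa = L/mu = 46/44 = 1.0455
Step 2: Compute the convergence rate.
r = 1 - 2/(kappa + 1) = 1 - 2*mu/(L + mu) = (L - mu)/(L + mu) = 2/90 = 0.0222


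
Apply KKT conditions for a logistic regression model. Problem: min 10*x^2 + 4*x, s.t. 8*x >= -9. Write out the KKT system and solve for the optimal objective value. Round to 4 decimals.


Step 1: Try lambda = 0 (constraint inactive).
Stationarity: 2*10*x + 4 = 0
x* = -4/(2*10) = -0.2
Check constraint: 8*-0.2 = -1.6 >= -9 -- satisfied.
Step 2: Compute optimal value.
f(x*) = 10*(-0.2)^2 + 4*(-0.2) = -0.4


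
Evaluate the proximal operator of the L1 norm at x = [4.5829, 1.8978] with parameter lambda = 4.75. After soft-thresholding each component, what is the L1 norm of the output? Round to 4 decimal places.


Soft-thresholding with lambda = 4.75:
prox(4.5829) = sign(4.5829)*max(|4.5829| - 4.75, 0) = 0.0
prox(1.8978) = sign(1.8978)*max(|1.8978| - 4.75, 0) = 0.0
prox(x) = [0.0, 0.0]
||prox(x)||_1 = 0.0 + 0.0 = 0.0


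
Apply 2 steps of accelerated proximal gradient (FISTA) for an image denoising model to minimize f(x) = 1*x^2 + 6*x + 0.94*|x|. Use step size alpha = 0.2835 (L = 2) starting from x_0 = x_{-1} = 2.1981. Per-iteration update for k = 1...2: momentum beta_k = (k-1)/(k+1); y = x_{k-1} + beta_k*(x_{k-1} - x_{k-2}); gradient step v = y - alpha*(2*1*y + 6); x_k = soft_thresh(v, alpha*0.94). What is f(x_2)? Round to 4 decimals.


FISTA on f(x) = 1*x^2 + 6*x + 0.94*|x|
L = 2, alpha = 0.2835
Iteration 1: beta = 0.0, y = 2.1981 + 0.0*(2.1981 - 2.1981) = 2.1981
  grad(y) = 10.3962, v = y - alpha*grad = -0.7492
  prox(v) = soft_thresh(-0.7492, 0.2665) = -0.4827
Iteration 2: beta = 0.3333, y = -0.4827 + 0.3333*(-0.4827 - 2.1981) = -1.3763
  grad(y) = 3.2473, v = y - alpha*grad = -2.297
  prox(v) = soft_thresh(-2.297, 0.2665) = -2.0305
f(x_2) = 1*(-2.0305)^2 + 6*(-2.0305) + 0.94*|-2.0305| = -6.1514


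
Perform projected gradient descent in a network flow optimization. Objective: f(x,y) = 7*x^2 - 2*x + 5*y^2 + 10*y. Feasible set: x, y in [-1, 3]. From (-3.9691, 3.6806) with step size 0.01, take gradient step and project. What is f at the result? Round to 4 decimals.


Step 1: Compute gradient at (-3.9691, 3.6806).
grad_x = 2*7*-3.9691 - 2 = -57.5674
grad_y = 2*5*3.6806 + 10 = 46.806
Step 2: Gradient step.
x_raw = -3.9691 - 0.01*-57.5674 = -3.3934
y_raw = 3.6806 - 0.01*46.806 = 3.2125
Step 3: Project onto [-1, 3].
x_proj = clip(-3.3934) = -1.0
y_proj = clip(3.2125) = 3.0
Step 4: Evaluate f.
f(-1.0, 3.0) = 84.0


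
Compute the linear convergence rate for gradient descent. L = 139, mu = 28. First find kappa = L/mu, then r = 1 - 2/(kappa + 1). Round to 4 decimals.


Step 1: Compute the condition number.
kappa = L/mu = 139/28 = 4.9643
Step 2: Compute the convergence rate.
r = 1 - 2/(kappa + 1) = 1 - 2*mu/(L + mu) = (L - mu)/(L + mu) = 111/167 = 0.6647


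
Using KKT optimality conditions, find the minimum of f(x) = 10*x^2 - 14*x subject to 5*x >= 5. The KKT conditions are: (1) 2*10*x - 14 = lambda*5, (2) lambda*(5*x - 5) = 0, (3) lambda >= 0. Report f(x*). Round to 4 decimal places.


Step 1: Try lambda = 0 (constraint inactive).
x_unc = 14/(2*10) = 0.7
Check: 5*0.7 = 3.5 < 5 -- violated!
Step 2: Constraint must be active: 5*x = 5
x* = 5/5 = 1.0
lambda = (2*10*1.0 - 14)/5 = 1.2
Step 3: Compute optimal value.
f(x*) = 10*1.0^2 - 14*1.0 = -4.0


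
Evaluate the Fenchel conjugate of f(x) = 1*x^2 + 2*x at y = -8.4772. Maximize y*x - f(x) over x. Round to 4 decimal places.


f*(y) = sup_x {y*x - a*x^2 - b*x} = sup_x {(y-b)*x - a*x^2}
FOC: (y - b) - 2a*x = 0 => x* = (y - b)/(2a)
x* = (-8.4772 - 2)/(2*1) = -5.2386
f*(-8.4772) = (y-b)^2/(4a) = (-8.4772 - 2)^2/(4*1)
= 109.7717/4 = 27.4429


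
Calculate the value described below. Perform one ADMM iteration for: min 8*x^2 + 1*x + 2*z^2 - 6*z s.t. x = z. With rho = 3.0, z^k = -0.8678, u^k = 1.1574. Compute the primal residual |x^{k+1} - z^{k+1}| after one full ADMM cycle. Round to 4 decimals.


ADMM iteration with rho = 3.0, z^k = -0.8678, u^k = 1.1574
Step 1: x-update.
Minimize 8*x^2 + 1*x + (3.0/2)*(x + 0.8678 + 1.1574)^2
FOC: (2*8 + 3.0)*x = -1 + 3.0*(-0.8678 - 1.1574)
x^{k+1} = -0.3724
Step 2: z-update.
Minimize 2*z^2 - 6*z + (3.0/2)*(-0.3724 - z + 1.1574)^2
FOC: (2*2 + 3.0)*z = 6 + 3.0*(-0.3724 + 1.1574)
z^{k+1} = 1.1936
Step 3: u-update.
u^{k+1} = 1.1574 - 0.3724 - 1.1936 = -0.4086
Step 4: Primal residual = |-0.3724 - 1.1936| = 1.566
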